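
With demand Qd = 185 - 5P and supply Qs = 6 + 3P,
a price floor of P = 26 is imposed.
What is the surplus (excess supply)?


At P = 26:
Qd = 185 - 5*26 = 55
Qs = 6 + 3*26 = 84
Surplus = Qs - Qd = 84 - 55 = 29

29


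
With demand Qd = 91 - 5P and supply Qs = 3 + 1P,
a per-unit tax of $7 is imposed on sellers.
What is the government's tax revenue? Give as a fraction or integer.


With tax on sellers, new supply: Qs' = 3 + 1(P - 7)
= 1P - 4
New equilibrium quantity:
Q_new = 71/6
Tax revenue = tax * Q_new = 7 * 71/6 = 497/6

497/6


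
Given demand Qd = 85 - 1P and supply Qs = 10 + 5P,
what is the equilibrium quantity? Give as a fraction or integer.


First find equilibrium price:
85 - 1P = 10 + 5P
P* = 75/6 = 25/2
Then substitute into demand:
Q* = 85 - 1 * 25/2 = 145/2

145/2


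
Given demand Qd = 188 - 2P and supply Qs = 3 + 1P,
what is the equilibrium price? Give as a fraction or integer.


At equilibrium, Qd = Qs.
188 - 2P = 3 + 1P
188 - 3 = 2P + 1P
185 = 3P
P* = 185/3 = 185/3

185/3


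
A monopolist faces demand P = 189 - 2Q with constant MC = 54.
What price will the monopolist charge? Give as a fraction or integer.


MR = 189 - 4Q
Set MR = MC: 189 - 4Q = 54
Q* = 135/4
Substitute into demand:
P* = 189 - 2*135/4 = 243/2

243/2


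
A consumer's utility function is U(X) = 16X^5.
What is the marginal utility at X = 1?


MU = dU/dX = 16*5*X^(5-1)
MU = 80*X^4
At X = 1:
MU = 80 * 1^4
MU = 80 * 1 = 80

80


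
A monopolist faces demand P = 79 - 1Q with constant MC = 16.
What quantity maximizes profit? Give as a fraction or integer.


TR = P*Q = (79 - 1Q)Q = 79Q - 1Q^2
MR = dTR/dQ = 79 - 2Q
Set MR = MC:
79 - 2Q = 16
63 = 2Q
Q* = 63/2 = 63/2

63/2


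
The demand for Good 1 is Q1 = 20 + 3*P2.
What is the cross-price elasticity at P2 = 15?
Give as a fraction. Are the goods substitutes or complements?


dQ1/dP2 = 3
At P2 = 15: Q1 = 20 + 3*15 = 65
Exy = (dQ1/dP2)(P2/Q1) = 3 * 15 / 65 = 9/13
Since Exy > 0, the goods are substitutes.

9/13 (substitutes)


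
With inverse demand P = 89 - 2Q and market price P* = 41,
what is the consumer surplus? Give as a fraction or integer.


Maximum willingness to pay (at Q=0): P_max = 89
Quantity demanded at P* = 41:
Q* = (89 - 41)/2 = 24
CS = (1/2) * Q* * (P_max - P*)
CS = (1/2) * 24 * (89 - 41)
CS = (1/2) * 24 * 48 = 576

576


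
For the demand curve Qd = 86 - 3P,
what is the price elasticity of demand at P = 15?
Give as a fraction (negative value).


dQ/dP = -3
At P = 15: Q = 86 - 3*15 = 41
E = (dQ/dP)(P/Q) = (-3)(15/41) = -45/41

-45/41


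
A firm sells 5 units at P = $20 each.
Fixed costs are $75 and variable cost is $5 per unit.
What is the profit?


Total Revenue = P * Q = 20 * 5 = $100
Total Cost = FC + VC*Q = 75 + 5*5 = $100
Profit = TR - TC = 100 - 100 = $0

$0


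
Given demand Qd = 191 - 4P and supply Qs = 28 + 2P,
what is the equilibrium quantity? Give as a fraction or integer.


First find equilibrium price:
191 - 4P = 28 + 2P
P* = 163/6 = 163/6
Then substitute into demand:
Q* = 191 - 4 * 163/6 = 247/3

247/3


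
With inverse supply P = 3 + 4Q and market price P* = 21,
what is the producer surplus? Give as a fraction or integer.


Minimum supply price (at Q=0): P_min = 3
Quantity supplied at P* = 21:
Q* = (21 - 3)/4 = 9/2
PS = (1/2) * Q* * (P* - P_min)
PS = (1/2) * 9/2 * (21 - 3)
PS = (1/2) * 9/2 * 18 = 81/2

81/2


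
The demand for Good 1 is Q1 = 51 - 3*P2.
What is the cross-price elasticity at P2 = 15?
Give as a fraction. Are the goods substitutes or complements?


dQ1/dP2 = -3
At P2 = 15: Q1 = 51 - 3*15 = 6
Exy = (dQ1/dP2)(P2/Q1) = -3 * 15 / 6 = -15/2
Since Exy < 0, the goods are complements.

-15/2 (complements)


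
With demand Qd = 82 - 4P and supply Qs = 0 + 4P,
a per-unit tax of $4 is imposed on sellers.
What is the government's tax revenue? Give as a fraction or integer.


With tax on sellers, new supply: Qs' = 0 + 4(P - 4)
= 4P - 16
New equilibrium quantity:
Q_new = 33
Tax revenue = tax * Q_new = 4 * 33 = 132

132


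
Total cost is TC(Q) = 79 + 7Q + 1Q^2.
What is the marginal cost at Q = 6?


MC = dTC/dQ = 7 + 2*1*Q
At Q = 6:
MC = 7 + 2*6
MC = 7 + 12 = 19

19


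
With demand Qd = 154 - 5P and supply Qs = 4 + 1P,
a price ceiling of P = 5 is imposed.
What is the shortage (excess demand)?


At P = 5:
Qd = 154 - 5*5 = 129
Qs = 4 + 1*5 = 9
Shortage = Qd - Qs = 129 - 9 = 120

120


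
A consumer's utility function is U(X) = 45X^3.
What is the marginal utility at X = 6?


MU = dU/dX = 45*3*X^(3-1)
MU = 135*X^2
At X = 6:
MU = 135 * 6^2
MU = 135 * 36 = 4860

4860


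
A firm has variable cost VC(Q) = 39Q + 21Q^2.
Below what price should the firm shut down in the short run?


AVC(Q) = VC(Q)/Q = 39 + 21Q
AVC is increasing in Q, so minimum AVC is at Q -> 0+.
Min AVC = 39
The firm should shut down if P < 39.

39


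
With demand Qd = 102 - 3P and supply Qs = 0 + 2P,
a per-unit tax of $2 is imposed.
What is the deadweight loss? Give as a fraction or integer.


Pre-tax equilibrium quantity: Q* = 204/5
Post-tax equilibrium quantity: Q_tax = 192/5
Reduction in quantity: Q* - Q_tax = 12/5
DWL = (1/2) * tax * (Q* - Q_tax)
DWL = (1/2) * 2 * 12/5 = 12/5

12/5


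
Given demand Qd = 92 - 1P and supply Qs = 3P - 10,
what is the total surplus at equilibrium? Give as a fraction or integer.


Find equilibrium: 92 - 1P = 3P - 10
92 + 10 = 4P
P* = 102/4 = 51/2
Q* = 3*51/2 - 10 = 133/2
Inverse demand: P = 92 - Q/1, so P_max = 92
Inverse supply: P = 10/3 + Q/3, so P_min = 10/3
CS = (1/2) * 133/2 * (92 - 51/2) = 17689/8
PS = (1/2) * 133/2 * (51/2 - 10/3) = 17689/24
TS = CS + PS = 17689/8 + 17689/24 = 17689/6

17689/6


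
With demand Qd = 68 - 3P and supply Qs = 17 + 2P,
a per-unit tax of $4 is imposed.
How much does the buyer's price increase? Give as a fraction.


With a per-unit tax, the buyer's price increase depends on relative slopes.
Supply slope: d = 2, Demand slope: b = 3
Buyer's price increase = d * tax / (b + d)
= 2 * 4 / (3 + 2)
= 8 / 5 = 8/5

8/5


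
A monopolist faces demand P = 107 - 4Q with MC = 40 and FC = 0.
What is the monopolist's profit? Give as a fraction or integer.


MR = MC: 107 - 8Q = 40
Q* = 67/8
P* = 107 - 4*67/8 = 147/2
Profit = (P* - MC)*Q* - FC
= (147/2 - 40)*67/8 - 0
= 67/2*67/8 - 0
= 4489/16 - 0 = 4489/16

4489/16


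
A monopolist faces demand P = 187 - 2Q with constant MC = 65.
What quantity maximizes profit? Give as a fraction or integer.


TR = P*Q = (187 - 2Q)Q = 187Q - 2Q^2
MR = dTR/dQ = 187 - 4Q
Set MR = MC:
187 - 4Q = 65
122 = 4Q
Q* = 122/4 = 61/2

61/2


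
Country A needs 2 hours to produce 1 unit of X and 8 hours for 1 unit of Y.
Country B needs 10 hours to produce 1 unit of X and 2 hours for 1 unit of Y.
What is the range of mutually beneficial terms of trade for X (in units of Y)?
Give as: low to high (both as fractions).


Opportunity cost of X for Country A = hours_X / hours_Y = 2/8 = 1/4 units of Y
Opportunity cost of X for Country B = hours_X / hours_Y = 10/2 = 5 units of Y
Terms of trade must be between the two opportunity costs.
Range: 1/4 to 5

1/4 to 5


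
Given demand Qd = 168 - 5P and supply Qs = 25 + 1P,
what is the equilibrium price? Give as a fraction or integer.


At equilibrium, Qd = Qs.
168 - 5P = 25 + 1P
168 - 25 = 5P + 1P
143 = 6P
P* = 143/6 = 143/6

143/6


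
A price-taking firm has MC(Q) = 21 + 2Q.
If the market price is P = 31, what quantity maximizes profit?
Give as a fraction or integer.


In perfect competition, profit is maximized where P = MC.
31 = 21 + 2Q
10 = 2Q
Q* = 10/2 = 5

5


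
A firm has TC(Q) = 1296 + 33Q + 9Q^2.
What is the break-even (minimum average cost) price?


AC(Q) = 1296/Q + 33 + 9Q
To minimize: dAC/dQ = -1296/Q^2 + 9 = 0
Q^2 = 1296/9 = 144
Q* = 12
Min AC = 1296/12 + 33 + 9*12
Min AC = 108 + 33 + 108 = 249

249


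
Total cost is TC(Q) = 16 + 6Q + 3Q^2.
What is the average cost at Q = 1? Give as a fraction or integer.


TC(1) = 16 + 6*1 + 3*1^2
TC(1) = 16 + 6 + 3 = 25
AC = TC/Q = 25/1 = 25

25


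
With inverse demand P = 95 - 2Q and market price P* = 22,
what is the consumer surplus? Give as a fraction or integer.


Maximum willingness to pay (at Q=0): P_max = 95
Quantity demanded at P* = 22:
Q* = (95 - 22)/2 = 73/2
CS = (1/2) * Q* * (P_max - P*)
CS = (1/2) * 73/2 * (95 - 22)
CS = (1/2) * 73/2 * 73 = 5329/4

5329/4


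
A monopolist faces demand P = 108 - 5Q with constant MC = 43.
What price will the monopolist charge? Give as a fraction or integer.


MR = 108 - 10Q
Set MR = MC: 108 - 10Q = 43
Q* = 13/2
Substitute into demand:
P* = 108 - 5*13/2 = 151/2

151/2


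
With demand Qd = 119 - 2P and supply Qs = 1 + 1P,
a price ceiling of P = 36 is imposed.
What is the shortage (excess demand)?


At P = 36:
Qd = 119 - 2*36 = 47
Qs = 1 + 1*36 = 37
Shortage = Qd - Qs = 47 - 37 = 10

10


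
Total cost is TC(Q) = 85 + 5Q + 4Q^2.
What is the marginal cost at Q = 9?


MC = dTC/dQ = 5 + 2*4*Q
At Q = 9:
MC = 5 + 8*9
MC = 5 + 72 = 77

77


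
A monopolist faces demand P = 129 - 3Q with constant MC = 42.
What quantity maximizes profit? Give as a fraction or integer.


TR = P*Q = (129 - 3Q)Q = 129Q - 3Q^2
MR = dTR/dQ = 129 - 6Q
Set MR = MC:
129 - 6Q = 42
87 = 6Q
Q* = 87/6 = 29/2

29/2


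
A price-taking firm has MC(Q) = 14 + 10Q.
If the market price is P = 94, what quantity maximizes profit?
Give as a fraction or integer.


In perfect competition, profit is maximized where P = MC.
94 = 14 + 10Q
80 = 10Q
Q* = 80/10 = 8

8


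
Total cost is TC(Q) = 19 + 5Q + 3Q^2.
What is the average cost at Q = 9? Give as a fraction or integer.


TC(9) = 19 + 5*9 + 3*9^2
TC(9) = 19 + 45 + 243 = 307
AC = TC/Q = 307/9 = 307/9

307/9


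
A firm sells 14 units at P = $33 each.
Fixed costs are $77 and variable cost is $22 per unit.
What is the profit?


Total Revenue = P * Q = 33 * 14 = $462
Total Cost = FC + VC*Q = 77 + 22*14 = $385
Profit = TR - TC = 462 - 385 = $77

$77


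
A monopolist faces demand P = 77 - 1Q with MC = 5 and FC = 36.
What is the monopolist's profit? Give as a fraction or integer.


MR = MC: 77 - 2Q = 5
Q* = 36
P* = 77 - 1*36 = 41
Profit = (P* - MC)*Q* - FC
= (41 - 5)*36 - 36
= 36*36 - 36
= 1296 - 36 = 1260

1260


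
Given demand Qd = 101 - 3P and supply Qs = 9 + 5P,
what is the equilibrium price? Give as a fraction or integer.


At equilibrium, Qd = Qs.
101 - 3P = 9 + 5P
101 - 9 = 3P + 5P
92 = 8P
P* = 92/8 = 23/2

23/2


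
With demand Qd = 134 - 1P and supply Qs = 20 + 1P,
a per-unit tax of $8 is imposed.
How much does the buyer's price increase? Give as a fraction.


With a per-unit tax, the buyer's price increase depends on relative slopes.
Supply slope: d = 1, Demand slope: b = 1
Buyer's price increase = d * tax / (b + d)
= 1 * 8 / (1 + 1)
= 8 / 2 = 4

4


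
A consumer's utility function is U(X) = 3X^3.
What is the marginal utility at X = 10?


MU = dU/dX = 3*3*X^(3-1)
MU = 9*X^2
At X = 10:
MU = 9 * 10^2
MU = 9 * 100 = 900

900


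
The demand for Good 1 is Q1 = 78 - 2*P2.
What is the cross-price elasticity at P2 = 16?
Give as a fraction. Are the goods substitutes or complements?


dQ1/dP2 = -2
At P2 = 16: Q1 = 78 - 2*16 = 46
Exy = (dQ1/dP2)(P2/Q1) = -2 * 16 / 46 = -16/23
Since Exy < 0, the goods are complements.

-16/23 (complements)


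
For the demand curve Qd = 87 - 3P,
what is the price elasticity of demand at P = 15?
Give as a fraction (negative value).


dQ/dP = -3
At P = 15: Q = 87 - 3*15 = 42
E = (dQ/dP)(P/Q) = (-3)(15/42) = -15/14

-15/14


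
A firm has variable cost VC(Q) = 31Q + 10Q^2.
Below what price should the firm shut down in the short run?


AVC(Q) = VC(Q)/Q = 31 + 10Q
AVC is increasing in Q, so minimum AVC is at Q -> 0+.
Min AVC = 31
The firm should shut down if P < 31.

31


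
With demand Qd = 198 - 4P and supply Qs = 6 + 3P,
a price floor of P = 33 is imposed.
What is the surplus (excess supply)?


At P = 33:
Qd = 198 - 4*33 = 66
Qs = 6 + 3*33 = 105
Surplus = Qs - Qd = 105 - 66 = 39

39


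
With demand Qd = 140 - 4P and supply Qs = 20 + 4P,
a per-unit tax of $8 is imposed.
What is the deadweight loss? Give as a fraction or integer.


Pre-tax equilibrium quantity: Q* = 80
Post-tax equilibrium quantity: Q_tax = 64
Reduction in quantity: Q* - Q_tax = 16
DWL = (1/2) * tax * (Q* - Q_tax)
DWL = (1/2) * 8 * 16 = 64

64


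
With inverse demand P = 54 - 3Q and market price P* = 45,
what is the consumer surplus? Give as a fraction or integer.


Maximum willingness to pay (at Q=0): P_max = 54
Quantity demanded at P* = 45:
Q* = (54 - 45)/3 = 3
CS = (1/2) * Q* * (P_max - P*)
CS = (1/2) * 3 * (54 - 45)
CS = (1/2) * 3 * 9 = 27/2

27/2


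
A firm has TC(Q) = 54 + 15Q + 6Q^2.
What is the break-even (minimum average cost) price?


AC(Q) = 54/Q + 15 + 6Q
To minimize: dAC/dQ = -54/Q^2 + 6 = 0
Q^2 = 54/6 = 9
Q* = 3
Min AC = 54/3 + 15 + 6*3
Min AC = 18 + 15 + 18 = 51

51


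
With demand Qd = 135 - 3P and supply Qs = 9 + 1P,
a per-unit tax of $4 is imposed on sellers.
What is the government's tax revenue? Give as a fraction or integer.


With tax on sellers, new supply: Qs' = 9 + 1(P - 4)
= 5 + 1P
New equilibrium quantity:
Q_new = 75/2
Tax revenue = tax * Q_new = 4 * 75/2 = 150

150


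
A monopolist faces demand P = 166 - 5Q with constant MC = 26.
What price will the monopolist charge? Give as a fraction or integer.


MR = 166 - 10Q
Set MR = MC: 166 - 10Q = 26
Q* = 14
Substitute into demand:
P* = 166 - 5*14 = 96

96


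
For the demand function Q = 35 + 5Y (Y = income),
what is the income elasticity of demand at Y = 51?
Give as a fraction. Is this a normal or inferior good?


dQ/dY = 5
At Y = 51: Q = 35 + 5*51 = 290
Ey = (dQ/dY)(Y/Q) = 5 * 51 / 290 = 51/58
Since Ey > 0, this is a normal good.

51/58 (normal good)


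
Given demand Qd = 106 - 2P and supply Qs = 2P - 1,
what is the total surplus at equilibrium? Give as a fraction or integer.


Find equilibrium: 106 - 2P = 2P - 1
106 + 1 = 4P
P* = 107/4 = 107/4
Q* = 2*107/4 - 1 = 105/2
Inverse demand: P = 53 - Q/2, so P_max = 53
Inverse supply: P = 1/2 + Q/2, so P_min = 1/2
CS = (1/2) * 105/2 * (53 - 107/4) = 11025/16
PS = (1/2) * 105/2 * (107/4 - 1/2) = 11025/16
TS = CS + PS = 11025/16 + 11025/16 = 11025/8

11025/8


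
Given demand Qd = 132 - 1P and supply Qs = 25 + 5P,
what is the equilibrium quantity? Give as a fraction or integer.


First find equilibrium price:
132 - 1P = 25 + 5P
P* = 107/6 = 107/6
Then substitute into demand:
Q* = 132 - 1 * 107/6 = 685/6

685/6


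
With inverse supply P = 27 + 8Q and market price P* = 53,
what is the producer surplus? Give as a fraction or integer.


Minimum supply price (at Q=0): P_min = 27
Quantity supplied at P* = 53:
Q* = (53 - 27)/8 = 13/4
PS = (1/2) * Q* * (P* - P_min)
PS = (1/2) * 13/4 * (53 - 27)
PS = (1/2) * 13/4 * 26 = 169/4

169/4


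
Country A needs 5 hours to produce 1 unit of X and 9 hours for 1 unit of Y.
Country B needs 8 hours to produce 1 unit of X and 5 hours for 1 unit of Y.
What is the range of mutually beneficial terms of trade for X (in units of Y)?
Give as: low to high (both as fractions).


Opportunity cost of X for Country A = hours_X / hours_Y = 5/9 = 5/9 units of Y
Opportunity cost of X for Country B = hours_X / hours_Y = 8/5 = 8/5 units of Y
Terms of trade must be between the two opportunity costs.
Range: 5/9 to 8/5

5/9 to 8/5


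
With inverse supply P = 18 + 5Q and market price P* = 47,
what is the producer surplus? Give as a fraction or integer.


Minimum supply price (at Q=0): P_min = 18
Quantity supplied at P* = 47:
Q* = (47 - 18)/5 = 29/5
PS = (1/2) * Q* * (P* - P_min)
PS = (1/2) * 29/5 * (47 - 18)
PS = (1/2) * 29/5 * 29 = 841/10

841/10


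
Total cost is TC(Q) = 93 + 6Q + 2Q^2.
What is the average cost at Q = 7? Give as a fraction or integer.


TC(7) = 93 + 6*7 + 2*7^2
TC(7) = 93 + 42 + 98 = 233
AC = TC/Q = 233/7 = 233/7

233/7


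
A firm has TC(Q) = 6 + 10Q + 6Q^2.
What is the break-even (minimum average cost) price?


AC(Q) = 6/Q + 10 + 6Q
To minimize: dAC/dQ = -6/Q^2 + 6 = 0
Q^2 = 6/6 = 1
Q* = 1
Min AC = 6/1 + 10 + 6*1
Min AC = 6 + 10 + 6 = 22

22


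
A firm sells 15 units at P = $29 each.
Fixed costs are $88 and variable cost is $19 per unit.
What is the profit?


Total Revenue = P * Q = 29 * 15 = $435
Total Cost = FC + VC*Q = 88 + 19*15 = $373
Profit = TR - TC = 435 - 373 = $62

$62


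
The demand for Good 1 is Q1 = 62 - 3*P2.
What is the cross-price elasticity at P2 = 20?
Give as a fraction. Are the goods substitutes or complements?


dQ1/dP2 = -3
At P2 = 20: Q1 = 62 - 3*20 = 2
Exy = (dQ1/dP2)(P2/Q1) = -3 * 20 / 2 = -30
Since Exy < 0, the goods are complements.

-30 (complements)


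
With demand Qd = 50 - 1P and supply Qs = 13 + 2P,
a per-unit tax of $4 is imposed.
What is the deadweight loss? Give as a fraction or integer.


Pre-tax equilibrium quantity: Q* = 113/3
Post-tax equilibrium quantity: Q_tax = 35
Reduction in quantity: Q* - Q_tax = 8/3
DWL = (1/2) * tax * (Q* - Q_tax)
DWL = (1/2) * 4 * 8/3 = 16/3

16/3


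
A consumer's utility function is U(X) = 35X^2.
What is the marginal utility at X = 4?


MU = dU/dX = 35*2*X^(2-1)
MU = 70*X^1
At X = 4:
MU = 70 * 4^1
MU = 70 * 4 = 280

280


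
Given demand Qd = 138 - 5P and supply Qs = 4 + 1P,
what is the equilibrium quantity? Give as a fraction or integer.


First find equilibrium price:
138 - 5P = 4 + 1P
P* = 134/6 = 67/3
Then substitute into demand:
Q* = 138 - 5 * 67/3 = 79/3

79/3


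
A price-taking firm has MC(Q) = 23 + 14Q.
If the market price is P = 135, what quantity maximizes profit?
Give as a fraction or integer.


In perfect competition, profit is maximized where P = MC.
135 = 23 + 14Q
112 = 14Q
Q* = 112/14 = 8

8


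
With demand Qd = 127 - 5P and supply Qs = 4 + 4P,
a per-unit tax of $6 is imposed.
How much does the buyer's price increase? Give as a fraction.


With a per-unit tax, the buyer's price increase depends on relative slopes.
Supply slope: d = 4, Demand slope: b = 5
Buyer's price increase = d * tax / (b + d)
= 4 * 6 / (5 + 4)
= 24 / 9 = 8/3

8/3


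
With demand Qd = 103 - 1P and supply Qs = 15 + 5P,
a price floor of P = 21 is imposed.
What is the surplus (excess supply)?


At P = 21:
Qd = 103 - 1*21 = 82
Qs = 15 + 5*21 = 120
Surplus = Qs - Qd = 120 - 82 = 38

38


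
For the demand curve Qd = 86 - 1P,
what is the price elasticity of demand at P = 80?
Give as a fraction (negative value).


dQ/dP = -1
At P = 80: Q = 86 - 1*80 = 6
E = (dQ/dP)(P/Q) = (-1)(80/6) = -40/3

-40/3


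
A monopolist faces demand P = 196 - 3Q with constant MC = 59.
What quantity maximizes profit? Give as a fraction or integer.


TR = P*Q = (196 - 3Q)Q = 196Q - 3Q^2
MR = dTR/dQ = 196 - 6Q
Set MR = MC:
196 - 6Q = 59
137 = 6Q
Q* = 137/6 = 137/6

137/6


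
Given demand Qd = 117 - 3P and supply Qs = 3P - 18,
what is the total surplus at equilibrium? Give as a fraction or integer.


Find equilibrium: 117 - 3P = 3P - 18
117 + 18 = 6P
P* = 135/6 = 45/2
Q* = 3*45/2 - 18 = 99/2
Inverse demand: P = 39 - Q/3, so P_max = 39
Inverse supply: P = 6 + Q/3, so P_min = 6
CS = (1/2) * 99/2 * (39 - 45/2) = 3267/8
PS = (1/2) * 99/2 * (45/2 - 6) = 3267/8
TS = CS + PS = 3267/8 + 3267/8 = 3267/4

3267/4


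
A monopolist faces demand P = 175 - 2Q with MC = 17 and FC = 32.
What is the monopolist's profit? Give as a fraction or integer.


MR = MC: 175 - 4Q = 17
Q* = 79/2
P* = 175 - 2*79/2 = 96
Profit = (P* - MC)*Q* - FC
= (96 - 17)*79/2 - 32
= 79*79/2 - 32
= 6241/2 - 32 = 6177/2

6177/2


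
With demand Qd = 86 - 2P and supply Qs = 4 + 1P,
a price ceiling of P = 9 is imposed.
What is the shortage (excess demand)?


At P = 9:
Qd = 86 - 2*9 = 68
Qs = 4 + 1*9 = 13
Shortage = Qd - Qs = 68 - 13 = 55

55


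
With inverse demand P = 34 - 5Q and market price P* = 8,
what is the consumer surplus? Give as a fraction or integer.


Maximum willingness to pay (at Q=0): P_max = 34
Quantity demanded at P* = 8:
Q* = (34 - 8)/5 = 26/5
CS = (1/2) * Q* * (P_max - P*)
CS = (1/2) * 26/5 * (34 - 8)
CS = (1/2) * 26/5 * 26 = 338/5

338/5


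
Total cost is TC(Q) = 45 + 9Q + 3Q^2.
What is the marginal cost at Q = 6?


MC = dTC/dQ = 9 + 2*3*Q
At Q = 6:
MC = 9 + 6*6
MC = 9 + 36 = 45

45


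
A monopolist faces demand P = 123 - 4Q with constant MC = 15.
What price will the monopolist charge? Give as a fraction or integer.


MR = 123 - 8Q
Set MR = MC: 123 - 8Q = 15
Q* = 27/2
Substitute into demand:
P* = 123 - 4*27/2 = 69

69


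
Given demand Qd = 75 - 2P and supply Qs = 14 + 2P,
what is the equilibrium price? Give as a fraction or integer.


At equilibrium, Qd = Qs.
75 - 2P = 14 + 2P
75 - 14 = 2P + 2P
61 = 4P
P* = 61/4 = 61/4

61/4


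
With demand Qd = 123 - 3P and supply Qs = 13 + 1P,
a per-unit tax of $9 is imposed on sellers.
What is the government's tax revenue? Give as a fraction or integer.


With tax on sellers, new supply: Qs' = 13 + 1(P - 9)
= 4 + 1P
New equilibrium quantity:
Q_new = 135/4
Tax revenue = tax * Q_new = 9 * 135/4 = 1215/4

1215/4


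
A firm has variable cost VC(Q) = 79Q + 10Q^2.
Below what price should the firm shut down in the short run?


AVC(Q) = VC(Q)/Q = 79 + 10Q
AVC is increasing in Q, so minimum AVC is at Q -> 0+.
Min AVC = 79
The firm should shut down if P < 79.

79


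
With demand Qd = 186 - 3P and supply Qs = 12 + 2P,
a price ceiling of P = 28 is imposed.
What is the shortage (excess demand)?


At P = 28:
Qd = 186 - 3*28 = 102
Qs = 12 + 2*28 = 68
Shortage = Qd - Qs = 102 - 68 = 34

34


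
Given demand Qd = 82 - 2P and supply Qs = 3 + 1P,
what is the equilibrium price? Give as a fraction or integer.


At equilibrium, Qd = Qs.
82 - 2P = 3 + 1P
82 - 3 = 2P + 1P
79 = 3P
P* = 79/3 = 79/3

79/3


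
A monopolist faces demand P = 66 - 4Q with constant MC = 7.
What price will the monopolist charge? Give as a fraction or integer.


MR = 66 - 8Q
Set MR = MC: 66 - 8Q = 7
Q* = 59/8
Substitute into demand:
P* = 66 - 4*59/8 = 73/2

73/2


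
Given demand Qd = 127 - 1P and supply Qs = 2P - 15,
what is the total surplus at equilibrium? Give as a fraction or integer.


Find equilibrium: 127 - 1P = 2P - 15
127 + 15 = 3P
P* = 142/3 = 142/3
Q* = 2*142/3 - 15 = 239/3
Inverse demand: P = 127 - Q/1, so P_max = 127
Inverse supply: P = 15/2 + Q/2, so P_min = 15/2
CS = (1/2) * 239/3 * (127 - 142/3) = 57121/18
PS = (1/2) * 239/3 * (142/3 - 15/2) = 57121/36
TS = CS + PS = 57121/18 + 57121/36 = 57121/12

57121/12


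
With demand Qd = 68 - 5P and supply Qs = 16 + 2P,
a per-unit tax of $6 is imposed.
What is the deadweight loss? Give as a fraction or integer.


Pre-tax equilibrium quantity: Q* = 216/7
Post-tax equilibrium quantity: Q_tax = 156/7
Reduction in quantity: Q* - Q_tax = 60/7
DWL = (1/2) * tax * (Q* - Q_tax)
DWL = (1/2) * 6 * 60/7 = 180/7

180/7


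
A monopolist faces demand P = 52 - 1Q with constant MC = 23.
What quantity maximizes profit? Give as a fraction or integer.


TR = P*Q = (52 - 1Q)Q = 52Q - 1Q^2
MR = dTR/dQ = 52 - 2Q
Set MR = MC:
52 - 2Q = 23
29 = 2Q
Q* = 29/2 = 29/2

29/2


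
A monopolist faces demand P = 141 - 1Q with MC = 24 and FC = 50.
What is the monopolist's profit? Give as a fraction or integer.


MR = MC: 141 - 2Q = 24
Q* = 117/2
P* = 141 - 1*117/2 = 165/2
Profit = (P* - MC)*Q* - FC
= (165/2 - 24)*117/2 - 50
= 117/2*117/2 - 50
= 13689/4 - 50 = 13489/4

13489/4


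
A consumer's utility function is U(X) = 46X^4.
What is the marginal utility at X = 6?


MU = dU/dX = 46*4*X^(4-1)
MU = 184*X^3
At X = 6:
MU = 184 * 6^3
MU = 184 * 216 = 39744

39744


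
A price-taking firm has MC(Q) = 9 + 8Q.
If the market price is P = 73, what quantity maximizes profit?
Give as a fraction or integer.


In perfect competition, profit is maximized where P = MC.
73 = 9 + 8Q
64 = 8Q
Q* = 64/8 = 8

8


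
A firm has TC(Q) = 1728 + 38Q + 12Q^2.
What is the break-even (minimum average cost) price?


AC(Q) = 1728/Q + 38 + 12Q
To minimize: dAC/dQ = -1728/Q^2 + 12 = 0
Q^2 = 1728/12 = 144
Q* = 12
Min AC = 1728/12 + 38 + 12*12
Min AC = 144 + 38 + 144 = 326

326


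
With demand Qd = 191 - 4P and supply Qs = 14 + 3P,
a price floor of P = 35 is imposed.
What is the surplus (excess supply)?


At P = 35:
Qd = 191 - 4*35 = 51
Qs = 14 + 3*35 = 119
Surplus = Qs - Qd = 119 - 51 = 68

68


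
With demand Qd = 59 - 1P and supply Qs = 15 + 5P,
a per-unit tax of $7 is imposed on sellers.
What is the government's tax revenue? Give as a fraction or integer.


With tax on sellers, new supply: Qs' = 15 + 5(P - 7)
= 5P - 20
New equilibrium quantity:
Q_new = 275/6
Tax revenue = tax * Q_new = 7 * 275/6 = 1925/6

1925/6


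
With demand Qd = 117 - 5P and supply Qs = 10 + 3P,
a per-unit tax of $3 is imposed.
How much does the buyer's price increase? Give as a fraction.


With a per-unit tax, the buyer's price increase depends on relative slopes.
Supply slope: d = 3, Demand slope: b = 5
Buyer's price increase = d * tax / (b + d)
= 3 * 3 / (5 + 3)
= 9 / 8 = 9/8

9/8


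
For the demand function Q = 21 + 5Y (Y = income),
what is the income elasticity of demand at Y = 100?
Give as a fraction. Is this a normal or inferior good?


dQ/dY = 5
At Y = 100: Q = 21 + 5*100 = 521
Ey = (dQ/dY)(Y/Q) = 5 * 100 / 521 = 500/521
Since Ey > 0, this is a normal good.

500/521 (normal good)


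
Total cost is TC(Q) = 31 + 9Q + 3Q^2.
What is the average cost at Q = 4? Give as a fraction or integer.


TC(4) = 31 + 9*4 + 3*4^2
TC(4) = 31 + 36 + 48 = 115
AC = TC/Q = 115/4 = 115/4

115/4


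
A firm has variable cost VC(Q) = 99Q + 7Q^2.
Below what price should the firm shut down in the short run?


AVC(Q) = VC(Q)/Q = 99 + 7Q
AVC is increasing in Q, so minimum AVC is at Q -> 0+.
Min AVC = 99
The firm should shut down if P < 99.

99


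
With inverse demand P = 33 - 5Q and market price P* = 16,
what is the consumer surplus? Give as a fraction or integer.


Maximum willingness to pay (at Q=0): P_max = 33
Quantity demanded at P* = 16:
Q* = (33 - 16)/5 = 17/5
CS = (1/2) * Q* * (P_max - P*)
CS = (1/2) * 17/5 * (33 - 16)
CS = (1/2) * 17/5 * 17 = 289/10

289/10


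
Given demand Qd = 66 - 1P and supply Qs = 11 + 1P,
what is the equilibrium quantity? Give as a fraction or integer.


First find equilibrium price:
66 - 1P = 11 + 1P
P* = 55/2 = 55/2
Then substitute into demand:
Q* = 66 - 1 * 55/2 = 77/2

77/2


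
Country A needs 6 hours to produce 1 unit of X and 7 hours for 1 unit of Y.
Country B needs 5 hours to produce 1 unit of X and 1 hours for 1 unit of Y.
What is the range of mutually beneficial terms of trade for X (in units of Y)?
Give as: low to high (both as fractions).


Opportunity cost of X for Country A = hours_X / hours_Y = 6/7 = 6/7 units of Y
Opportunity cost of X for Country B = hours_X / hours_Y = 5/1 = 5 units of Y
Terms of trade must be between the two opportunity costs.
Range: 6/7 to 5

6/7 to 5


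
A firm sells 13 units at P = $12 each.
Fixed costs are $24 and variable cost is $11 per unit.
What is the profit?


Total Revenue = P * Q = 12 * 13 = $156
Total Cost = FC + VC*Q = 24 + 11*13 = $167
Profit = TR - TC = 156 - 167 = $-11

$-11


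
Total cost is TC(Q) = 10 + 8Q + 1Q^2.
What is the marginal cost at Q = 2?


MC = dTC/dQ = 8 + 2*1*Q
At Q = 2:
MC = 8 + 2*2
MC = 8 + 4 = 12

12


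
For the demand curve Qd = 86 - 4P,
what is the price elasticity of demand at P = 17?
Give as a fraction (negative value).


dQ/dP = -4
At P = 17: Q = 86 - 4*17 = 18
E = (dQ/dP)(P/Q) = (-4)(17/18) = -34/9

-34/9


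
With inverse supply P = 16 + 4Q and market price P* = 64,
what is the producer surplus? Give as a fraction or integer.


Minimum supply price (at Q=0): P_min = 16
Quantity supplied at P* = 64:
Q* = (64 - 16)/4 = 12
PS = (1/2) * Q* * (P* - P_min)
PS = (1/2) * 12 * (64 - 16)
PS = (1/2) * 12 * 48 = 288

288


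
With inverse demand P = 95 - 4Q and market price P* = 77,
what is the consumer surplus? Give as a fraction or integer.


Maximum willingness to pay (at Q=0): P_max = 95
Quantity demanded at P* = 77:
Q* = (95 - 77)/4 = 9/2
CS = (1/2) * Q* * (P_max - P*)
CS = (1/2) * 9/2 * (95 - 77)
CS = (1/2) * 9/2 * 18 = 81/2

81/2


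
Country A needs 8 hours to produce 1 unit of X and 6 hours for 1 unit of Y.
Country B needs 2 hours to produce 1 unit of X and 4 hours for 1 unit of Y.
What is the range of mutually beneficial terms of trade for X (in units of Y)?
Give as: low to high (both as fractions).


Opportunity cost of X for Country A = hours_X / hours_Y = 8/6 = 4/3 units of Y
Opportunity cost of X for Country B = hours_X / hours_Y = 2/4 = 1/2 units of Y
Terms of trade must be between the two opportunity costs.
Range: 1/2 to 4/3

1/2 to 4/3


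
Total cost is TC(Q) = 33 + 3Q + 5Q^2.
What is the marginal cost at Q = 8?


MC = dTC/dQ = 3 + 2*5*Q
At Q = 8:
MC = 3 + 10*8
MC = 3 + 80 = 83

83


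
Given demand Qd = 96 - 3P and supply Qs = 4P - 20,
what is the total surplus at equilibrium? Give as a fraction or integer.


Find equilibrium: 96 - 3P = 4P - 20
96 + 20 = 7P
P* = 116/7 = 116/7
Q* = 4*116/7 - 20 = 324/7
Inverse demand: P = 32 - Q/3, so P_max = 32
Inverse supply: P = 5 + Q/4, so P_min = 5
CS = (1/2) * 324/7 * (32 - 116/7) = 17496/49
PS = (1/2) * 324/7 * (116/7 - 5) = 13122/49
TS = CS + PS = 17496/49 + 13122/49 = 4374/7

4374/7


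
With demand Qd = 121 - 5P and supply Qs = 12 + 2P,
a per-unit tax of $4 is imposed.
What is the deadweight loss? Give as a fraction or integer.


Pre-tax equilibrium quantity: Q* = 302/7
Post-tax equilibrium quantity: Q_tax = 262/7
Reduction in quantity: Q* - Q_tax = 40/7
DWL = (1/2) * tax * (Q* - Q_tax)
DWL = (1/2) * 4 * 40/7 = 80/7

80/7


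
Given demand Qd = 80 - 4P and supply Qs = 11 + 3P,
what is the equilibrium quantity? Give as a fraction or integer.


First find equilibrium price:
80 - 4P = 11 + 3P
P* = 69/7 = 69/7
Then substitute into demand:
Q* = 80 - 4 * 69/7 = 284/7

284/7


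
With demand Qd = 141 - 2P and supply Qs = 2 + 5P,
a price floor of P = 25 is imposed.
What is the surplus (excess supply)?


At P = 25:
Qd = 141 - 2*25 = 91
Qs = 2 + 5*25 = 127
Surplus = Qs - Qd = 127 - 91 = 36

36


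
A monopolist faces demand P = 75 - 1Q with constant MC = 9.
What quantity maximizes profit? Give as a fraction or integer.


TR = P*Q = (75 - 1Q)Q = 75Q - 1Q^2
MR = dTR/dQ = 75 - 2Q
Set MR = MC:
75 - 2Q = 9
66 = 2Q
Q* = 66/2 = 33

33


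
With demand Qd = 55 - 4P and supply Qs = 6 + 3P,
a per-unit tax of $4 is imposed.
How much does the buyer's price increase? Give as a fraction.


With a per-unit tax, the buyer's price increase depends on relative slopes.
Supply slope: d = 3, Demand slope: b = 4
Buyer's price increase = d * tax / (b + d)
= 3 * 4 / (4 + 3)
= 12 / 7 = 12/7

12/7


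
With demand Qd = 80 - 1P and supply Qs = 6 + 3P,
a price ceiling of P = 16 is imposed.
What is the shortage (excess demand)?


At P = 16:
Qd = 80 - 1*16 = 64
Qs = 6 + 3*16 = 54
Shortage = Qd - Qs = 64 - 54 = 10

10


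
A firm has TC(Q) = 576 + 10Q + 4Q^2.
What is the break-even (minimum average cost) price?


AC(Q) = 576/Q + 10 + 4Q
To minimize: dAC/dQ = -576/Q^2 + 4 = 0
Q^2 = 576/4 = 144
Q* = 12
Min AC = 576/12 + 10 + 4*12
Min AC = 48 + 10 + 48 = 106

106


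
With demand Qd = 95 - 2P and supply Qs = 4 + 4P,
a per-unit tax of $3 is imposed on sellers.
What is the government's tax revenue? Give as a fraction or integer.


With tax on sellers, new supply: Qs' = 4 + 4(P - 3)
= 4P - 8
New equilibrium quantity:
Q_new = 182/3
Tax revenue = tax * Q_new = 3 * 182/3 = 182

182


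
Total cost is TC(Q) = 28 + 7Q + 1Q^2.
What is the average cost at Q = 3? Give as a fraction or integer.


TC(3) = 28 + 7*3 + 1*3^2
TC(3) = 28 + 21 + 9 = 58
AC = TC/Q = 58/3 = 58/3

58/3


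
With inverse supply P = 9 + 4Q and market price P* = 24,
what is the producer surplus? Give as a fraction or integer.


Minimum supply price (at Q=0): P_min = 9
Quantity supplied at P* = 24:
Q* = (24 - 9)/4 = 15/4
PS = (1/2) * Q* * (P* - P_min)
PS = (1/2) * 15/4 * (24 - 9)
PS = (1/2) * 15/4 * 15 = 225/8

225/8


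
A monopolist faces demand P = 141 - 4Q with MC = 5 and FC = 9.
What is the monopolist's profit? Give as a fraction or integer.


MR = MC: 141 - 8Q = 5
Q* = 17
P* = 141 - 4*17 = 73
Profit = (P* - MC)*Q* - FC
= (73 - 5)*17 - 9
= 68*17 - 9
= 1156 - 9 = 1147

1147


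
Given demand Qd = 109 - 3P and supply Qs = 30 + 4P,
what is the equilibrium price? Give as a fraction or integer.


At equilibrium, Qd = Qs.
109 - 3P = 30 + 4P
109 - 30 = 3P + 4P
79 = 7P
P* = 79/7 = 79/7

79/7


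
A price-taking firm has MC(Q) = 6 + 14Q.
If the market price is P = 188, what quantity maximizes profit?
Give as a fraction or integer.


In perfect competition, profit is maximized where P = MC.
188 = 6 + 14Q
182 = 14Q
Q* = 182/14 = 13

13


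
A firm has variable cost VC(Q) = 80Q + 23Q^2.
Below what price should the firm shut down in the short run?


AVC(Q) = VC(Q)/Q = 80 + 23Q
AVC is increasing in Q, so minimum AVC is at Q -> 0+.
Min AVC = 80
The firm should shut down if P < 80.

80


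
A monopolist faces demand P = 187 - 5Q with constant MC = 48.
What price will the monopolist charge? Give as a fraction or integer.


MR = 187 - 10Q
Set MR = MC: 187 - 10Q = 48
Q* = 139/10
Substitute into demand:
P* = 187 - 5*139/10 = 235/2

235/2


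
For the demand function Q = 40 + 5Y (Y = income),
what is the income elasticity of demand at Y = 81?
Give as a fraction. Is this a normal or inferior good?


dQ/dY = 5
At Y = 81: Q = 40 + 5*81 = 445
Ey = (dQ/dY)(Y/Q) = 5 * 81 / 445 = 81/89
Since Ey > 0, this is a normal good.

81/89 (normal good)


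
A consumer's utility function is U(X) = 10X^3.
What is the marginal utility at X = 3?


MU = dU/dX = 10*3*X^(3-1)
MU = 30*X^2
At X = 3:
MU = 30 * 3^2
MU = 30 * 9 = 270

270


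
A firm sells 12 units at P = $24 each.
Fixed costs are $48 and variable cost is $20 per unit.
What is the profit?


Total Revenue = P * Q = 24 * 12 = $288
Total Cost = FC + VC*Q = 48 + 20*12 = $288
Profit = TR - TC = 288 - 288 = $0

$0


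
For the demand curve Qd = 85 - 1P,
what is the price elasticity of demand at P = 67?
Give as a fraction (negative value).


dQ/dP = -1
At P = 67: Q = 85 - 1*67 = 18
E = (dQ/dP)(P/Q) = (-1)(67/18) = -67/18

-67/18


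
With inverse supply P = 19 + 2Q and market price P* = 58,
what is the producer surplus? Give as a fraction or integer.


Minimum supply price (at Q=0): P_min = 19
Quantity supplied at P* = 58:
Q* = (58 - 19)/2 = 39/2
PS = (1/2) * Q* * (P* - P_min)
PS = (1/2) * 39/2 * (58 - 19)
PS = (1/2) * 39/2 * 39 = 1521/4

1521/4


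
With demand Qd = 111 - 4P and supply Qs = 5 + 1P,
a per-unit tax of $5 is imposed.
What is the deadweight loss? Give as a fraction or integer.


Pre-tax equilibrium quantity: Q* = 131/5
Post-tax equilibrium quantity: Q_tax = 111/5
Reduction in quantity: Q* - Q_tax = 4
DWL = (1/2) * tax * (Q* - Q_tax)
DWL = (1/2) * 5 * 4 = 10

10


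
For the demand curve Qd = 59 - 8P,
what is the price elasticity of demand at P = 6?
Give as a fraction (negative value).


dQ/dP = -8
At P = 6: Q = 59 - 8*6 = 11
E = (dQ/dP)(P/Q) = (-8)(6/11) = -48/11

-48/11


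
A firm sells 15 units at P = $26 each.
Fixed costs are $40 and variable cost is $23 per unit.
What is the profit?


Total Revenue = P * Q = 26 * 15 = $390
Total Cost = FC + VC*Q = 40 + 23*15 = $385
Profit = TR - TC = 390 - 385 = $5

$5


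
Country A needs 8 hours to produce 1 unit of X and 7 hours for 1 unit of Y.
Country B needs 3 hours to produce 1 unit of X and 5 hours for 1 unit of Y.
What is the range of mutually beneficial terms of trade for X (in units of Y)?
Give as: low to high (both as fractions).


Opportunity cost of X for Country A = hours_X / hours_Y = 8/7 = 8/7 units of Y
Opportunity cost of X for Country B = hours_X / hours_Y = 3/5 = 3/5 units of Y
Terms of trade must be between the two opportunity costs.
Range: 3/5 to 8/7

3/5 to 8/7


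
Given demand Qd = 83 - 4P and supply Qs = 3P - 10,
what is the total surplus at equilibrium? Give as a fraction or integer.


Find equilibrium: 83 - 4P = 3P - 10
83 + 10 = 7P
P* = 93/7 = 93/7
Q* = 3*93/7 - 10 = 209/7
Inverse demand: P = 83/4 - Q/4, so P_max = 83/4
Inverse supply: P = 10/3 + Q/3, so P_min = 10/3
CS = (1/2) * 209/7 * (83/4 - 93/7) = 43681/392
PS = (1/2) * 209/7 * (93/7 - 10/3) = 43681/294
TS = CS + PS = 43681/392 + 43681/294 = 43681/168

43681/168


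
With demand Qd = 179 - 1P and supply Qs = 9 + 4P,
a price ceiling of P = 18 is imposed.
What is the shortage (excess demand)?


At P = 18:
Qd = 179 - 1*18 = 161
Qs = 9 + 4*18 = 81
Shortage = Qd - Qs = 161 - 81 = 80

80


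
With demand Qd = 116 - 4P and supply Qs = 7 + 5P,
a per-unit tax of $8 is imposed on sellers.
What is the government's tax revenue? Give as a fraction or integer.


With tax on sellers, new supply: Qs' = 7 + 5(P - 8)
= 5P - 33
New equilibrium quantity:
Q_new = 448/9
Tax revenue = tax * Q_new = 8 * 448/9 = 3584/9

3584/9


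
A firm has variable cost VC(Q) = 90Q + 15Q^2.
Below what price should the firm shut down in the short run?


AVC(Q) = VC(Q)/Q = 90 + 15Q
AVC is increasing in Q, so minimum AVC is at Q -> 0+.
Min AVC = 90
The firm should shut down if P < 90.

90


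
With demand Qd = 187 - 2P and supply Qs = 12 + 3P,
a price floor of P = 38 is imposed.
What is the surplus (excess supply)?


At P = 38:
Qd = 187 - 2*38 = 111
Qs = 12 + 3*38 = 126
Surplus = Qs - Qd = 126 - 111 = 15

15


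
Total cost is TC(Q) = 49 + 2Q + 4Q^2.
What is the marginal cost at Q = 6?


MC = dTC/dQ = 2 + 2*4*Q
At Q = 6:
MC = 2 + 8*6
MC = 2 + 48 = 50

50


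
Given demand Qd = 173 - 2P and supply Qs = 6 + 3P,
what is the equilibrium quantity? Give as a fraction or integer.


First find equilibrium price:
173 - 2P = 6 + 3P
P* = 167/5 = 167/5
Then substitute into demand:
Q* = 173 - 2 * 167/5 = 531/5

531/5


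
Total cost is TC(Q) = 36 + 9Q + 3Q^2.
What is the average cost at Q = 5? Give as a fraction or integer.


TC(5) = 36 + 9*5 + 3*5^2
TC(5) = 36 + 45 + 75 = 156
AC = TC/Q = 156/5 = 156/5

156/5


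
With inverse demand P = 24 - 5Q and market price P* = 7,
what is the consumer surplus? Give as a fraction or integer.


Maximum willingness to pay (at Q=0): P_max = 24
Quantity demanded at P* = 7:
Q* = (24 - 7)/5 = 17/5
CS = (1/2) * Q* * (P_max - P*)
CS = (1/2) * 17/5 * (24 - 7)
CS = (1/2) * 17/5 * 17 = 289/10

289/10


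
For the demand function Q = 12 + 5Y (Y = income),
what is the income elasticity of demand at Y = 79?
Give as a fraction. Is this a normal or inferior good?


dQ/dY = 5
At Y = 79: Q = 12 + 5*79 = 407
Ey = (dQ/dY)(Y/Q) = 5 * 79 / 407 = 395/407
Since Ey > 0, this is a normal good.

395/407 (normal good)


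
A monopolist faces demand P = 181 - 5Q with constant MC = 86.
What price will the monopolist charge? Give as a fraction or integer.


MR = 181 - 10Q
Set MR = MC: 181 - 10Q = 86
Q* = 19/2
Substitute into demand:
P* = 181 - 5*19/2 = 267/2

267/2


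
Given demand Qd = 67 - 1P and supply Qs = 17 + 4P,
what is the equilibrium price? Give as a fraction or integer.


At equilibrium, Qd = Qs.
67 - 1P = 17 + 4P
67 - 17 = 1P + 4P
50 = 5P
P* = 50/5 = 10

10


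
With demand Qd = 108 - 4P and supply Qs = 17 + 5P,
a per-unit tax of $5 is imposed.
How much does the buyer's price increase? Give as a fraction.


With a per-unit tax, the buyer's price increase depends on relative slopes.
Supply slope: d = 5, Demand slope: b = 4
Buyer's price increase = d * tax / (b + d)
= 5 * 5 / (4 + 5)
= 25 / 9 = 25/9

25/9


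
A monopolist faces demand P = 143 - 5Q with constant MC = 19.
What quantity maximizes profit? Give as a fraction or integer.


TR = P*Q = (143 - 5Q)Q = 143Q - 5Q^2
MR = dTR/dQ = 143 - 10Q
Set MR = MC:
143 - 10Q = 19
124 = 10Q
Q* = 124/10 = 62/5

62/5


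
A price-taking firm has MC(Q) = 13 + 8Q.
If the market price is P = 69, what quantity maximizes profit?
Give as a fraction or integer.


In perfect competition, profit is maximized where P = MC.
69 = 13 + 8Q
56 = 8Q
Q* = 56/8 = 7

7
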